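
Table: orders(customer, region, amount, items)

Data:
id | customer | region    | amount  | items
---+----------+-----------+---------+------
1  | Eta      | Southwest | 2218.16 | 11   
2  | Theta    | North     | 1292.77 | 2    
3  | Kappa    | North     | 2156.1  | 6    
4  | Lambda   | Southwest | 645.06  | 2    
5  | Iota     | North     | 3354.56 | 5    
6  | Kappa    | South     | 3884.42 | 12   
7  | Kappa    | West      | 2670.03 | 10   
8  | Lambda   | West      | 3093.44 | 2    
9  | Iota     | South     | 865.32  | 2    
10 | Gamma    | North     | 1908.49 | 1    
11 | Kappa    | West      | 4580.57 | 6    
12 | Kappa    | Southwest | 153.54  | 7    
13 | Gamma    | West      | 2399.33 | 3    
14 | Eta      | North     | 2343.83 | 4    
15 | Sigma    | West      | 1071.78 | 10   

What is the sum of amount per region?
SELECT region, SUM(amount) as result
FROM orders
GROUP BY region

Result:
  North: 11055.75
  South: 4749.74
  Southwest: 3016.76
  West: 13815.15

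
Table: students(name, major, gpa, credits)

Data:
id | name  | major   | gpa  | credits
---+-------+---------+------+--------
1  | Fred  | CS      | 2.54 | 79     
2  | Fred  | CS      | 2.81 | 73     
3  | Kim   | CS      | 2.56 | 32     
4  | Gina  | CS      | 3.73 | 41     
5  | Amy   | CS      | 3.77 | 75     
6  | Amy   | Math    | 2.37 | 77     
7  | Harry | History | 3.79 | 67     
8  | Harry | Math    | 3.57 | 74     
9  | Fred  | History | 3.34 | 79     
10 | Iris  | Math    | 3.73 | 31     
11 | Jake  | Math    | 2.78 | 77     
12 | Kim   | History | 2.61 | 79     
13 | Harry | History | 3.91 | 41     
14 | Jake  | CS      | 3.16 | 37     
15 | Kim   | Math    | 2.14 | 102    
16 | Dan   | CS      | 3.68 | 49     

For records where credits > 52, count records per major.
SELECT major, COUNT(*)
FROM students
WHERE credits > 52
GROUP BY major

Note: WHERE filters rows before grouping.

Result:
  CS: 3
  History: 3
  Math: 4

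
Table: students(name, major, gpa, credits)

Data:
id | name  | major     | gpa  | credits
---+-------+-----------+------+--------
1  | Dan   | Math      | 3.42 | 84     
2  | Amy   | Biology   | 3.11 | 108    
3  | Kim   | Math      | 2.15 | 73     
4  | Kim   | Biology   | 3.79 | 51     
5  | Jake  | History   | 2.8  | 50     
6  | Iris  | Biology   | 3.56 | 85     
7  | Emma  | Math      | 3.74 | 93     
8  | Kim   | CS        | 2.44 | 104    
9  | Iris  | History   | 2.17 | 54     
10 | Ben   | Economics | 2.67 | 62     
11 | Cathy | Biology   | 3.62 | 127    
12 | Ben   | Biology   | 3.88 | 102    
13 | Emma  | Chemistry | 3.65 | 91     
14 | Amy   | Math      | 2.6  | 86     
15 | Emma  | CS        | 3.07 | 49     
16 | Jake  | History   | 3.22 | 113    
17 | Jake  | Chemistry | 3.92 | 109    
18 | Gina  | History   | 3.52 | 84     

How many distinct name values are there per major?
SELECT major, COUNT(DISTINCT name)
FROM students
GROUP BY major

Result:
  Biology: 5 distinct
  CS: 2 distinct
  Chemistry: 2 distinct
  Economics: 1 distinct
  History: 3 distinct
  Math: 4 distinct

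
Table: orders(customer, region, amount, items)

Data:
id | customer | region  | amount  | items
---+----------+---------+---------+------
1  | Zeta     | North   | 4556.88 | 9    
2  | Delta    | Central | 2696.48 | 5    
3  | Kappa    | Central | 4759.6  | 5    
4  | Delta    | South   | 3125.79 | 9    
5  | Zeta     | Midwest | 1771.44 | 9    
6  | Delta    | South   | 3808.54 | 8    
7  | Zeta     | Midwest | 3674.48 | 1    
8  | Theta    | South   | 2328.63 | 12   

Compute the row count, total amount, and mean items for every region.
SELECT region,
       COUNT(*) as cnt,
       SUM(amount) as total_amount,
       AVG(items) as avg_items
FROM orders
GROUP BY region

Result:
  Central: 2 records, 7456.08 total amount, 5.00 avg items
  Midwest: 2 records, 5445.92 total amount, 5.00 avg items
  North: 1 records, 4556.88 total amount, 9.00 avg items
  South: 3 records, 9262.96 total amount, 9.67 avg items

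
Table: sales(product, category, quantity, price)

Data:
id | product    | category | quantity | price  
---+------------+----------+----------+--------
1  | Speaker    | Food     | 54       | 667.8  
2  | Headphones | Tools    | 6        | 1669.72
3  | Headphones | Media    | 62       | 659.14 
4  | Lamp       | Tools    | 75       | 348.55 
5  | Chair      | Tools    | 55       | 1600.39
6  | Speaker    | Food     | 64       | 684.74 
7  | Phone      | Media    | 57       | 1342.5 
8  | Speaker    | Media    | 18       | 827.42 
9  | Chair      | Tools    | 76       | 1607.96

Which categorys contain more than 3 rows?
SELECT category, COUNT(*) as cnt
FROM sales
GROUP BY category
HAVING COUNT(*) > 3

Result:
  Tools: 4

Note: HAVING filters groups after aggregation, WHERE filters rows before.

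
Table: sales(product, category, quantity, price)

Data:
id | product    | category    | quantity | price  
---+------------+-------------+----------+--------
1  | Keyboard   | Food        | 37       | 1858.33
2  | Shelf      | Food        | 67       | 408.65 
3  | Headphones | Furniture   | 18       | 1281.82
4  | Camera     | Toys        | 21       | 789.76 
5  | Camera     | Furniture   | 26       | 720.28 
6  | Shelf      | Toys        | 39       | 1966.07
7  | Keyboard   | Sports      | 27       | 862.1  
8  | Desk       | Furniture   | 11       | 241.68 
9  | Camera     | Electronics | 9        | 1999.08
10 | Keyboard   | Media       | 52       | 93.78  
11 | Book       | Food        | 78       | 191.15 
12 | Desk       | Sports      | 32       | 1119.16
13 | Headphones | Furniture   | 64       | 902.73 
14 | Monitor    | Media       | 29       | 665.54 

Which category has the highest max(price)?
SELECT category, MAX(price) as val
FROM sales
GROUP BY category
ORDER BY val DESC
LIMIT 1

Result: Electronics with max(price) = 1999.08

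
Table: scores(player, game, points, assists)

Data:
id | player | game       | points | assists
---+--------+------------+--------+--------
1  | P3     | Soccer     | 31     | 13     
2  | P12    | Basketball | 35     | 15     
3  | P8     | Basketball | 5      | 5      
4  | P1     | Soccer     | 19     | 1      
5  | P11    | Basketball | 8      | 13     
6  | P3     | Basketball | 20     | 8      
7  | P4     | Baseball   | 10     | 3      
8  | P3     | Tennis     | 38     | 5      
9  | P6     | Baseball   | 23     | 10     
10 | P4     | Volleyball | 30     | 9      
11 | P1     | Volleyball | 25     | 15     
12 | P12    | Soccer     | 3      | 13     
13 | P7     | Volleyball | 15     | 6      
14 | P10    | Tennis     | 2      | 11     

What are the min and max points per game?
SELECT game, MIN(points), MAX(points)
FROM scores
GROUP BY game

Result:
  Baseball: min=10, max=23
  Basketball: min=5, max=35
  Soccer: min=3, max=31
  Tennis: min=2, max=38
  Volleyball: min=15, max=30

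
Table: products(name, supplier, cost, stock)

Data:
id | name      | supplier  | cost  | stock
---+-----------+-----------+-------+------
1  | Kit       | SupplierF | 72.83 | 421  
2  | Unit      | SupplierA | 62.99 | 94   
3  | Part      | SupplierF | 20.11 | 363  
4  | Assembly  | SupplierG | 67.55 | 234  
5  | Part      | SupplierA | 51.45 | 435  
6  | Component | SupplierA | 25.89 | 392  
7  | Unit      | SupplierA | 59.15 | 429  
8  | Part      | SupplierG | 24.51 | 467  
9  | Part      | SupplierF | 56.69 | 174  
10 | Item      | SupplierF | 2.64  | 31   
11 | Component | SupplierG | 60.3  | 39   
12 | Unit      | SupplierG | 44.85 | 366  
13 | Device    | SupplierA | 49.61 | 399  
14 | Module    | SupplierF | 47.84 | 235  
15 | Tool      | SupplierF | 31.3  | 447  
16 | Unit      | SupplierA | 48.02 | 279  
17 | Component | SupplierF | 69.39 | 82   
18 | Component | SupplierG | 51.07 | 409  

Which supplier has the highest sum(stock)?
SELECT supplier, SUM(stock) as val
FROM products
GROUP BY supplier
ORDER BY val DESC
LIMIT 1

Result: SupplierA with sum(stock) = 2028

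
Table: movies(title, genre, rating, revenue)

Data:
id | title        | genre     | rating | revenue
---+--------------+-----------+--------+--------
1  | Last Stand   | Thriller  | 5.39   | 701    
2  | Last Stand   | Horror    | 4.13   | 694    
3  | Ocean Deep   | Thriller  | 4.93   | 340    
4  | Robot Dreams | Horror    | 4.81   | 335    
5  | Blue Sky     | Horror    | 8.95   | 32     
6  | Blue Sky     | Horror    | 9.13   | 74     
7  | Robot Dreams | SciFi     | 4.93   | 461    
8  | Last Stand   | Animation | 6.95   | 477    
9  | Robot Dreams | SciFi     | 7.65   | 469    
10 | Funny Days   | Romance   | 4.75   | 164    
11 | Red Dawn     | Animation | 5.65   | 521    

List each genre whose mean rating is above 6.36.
SELECT genre, AVG(rating)
FROM movies
GROUP BY genre
HAVING AVG(rating) > 6.36

Result:
  Horror: avg=6.76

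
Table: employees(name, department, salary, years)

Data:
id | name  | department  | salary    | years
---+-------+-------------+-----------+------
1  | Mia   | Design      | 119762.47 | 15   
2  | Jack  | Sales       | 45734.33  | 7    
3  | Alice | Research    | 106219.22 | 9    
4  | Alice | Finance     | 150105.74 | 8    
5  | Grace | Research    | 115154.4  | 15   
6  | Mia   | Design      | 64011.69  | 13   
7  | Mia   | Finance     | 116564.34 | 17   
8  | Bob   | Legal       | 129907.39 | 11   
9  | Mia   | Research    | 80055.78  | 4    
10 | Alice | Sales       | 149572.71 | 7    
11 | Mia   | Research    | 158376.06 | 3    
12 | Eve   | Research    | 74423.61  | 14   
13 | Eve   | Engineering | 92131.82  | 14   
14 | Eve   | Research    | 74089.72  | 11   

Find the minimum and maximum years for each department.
SELECT department, MIN(years), MAX(years)
FROM employees
GROUP BY department

Result:
  Design: min=13, max=15
  Engineering: min=14, max=14
  Finance: min=8, max=17
  Legal: min=11, max=11
  Research: min=3, max=15
  Sales: min=7, max=7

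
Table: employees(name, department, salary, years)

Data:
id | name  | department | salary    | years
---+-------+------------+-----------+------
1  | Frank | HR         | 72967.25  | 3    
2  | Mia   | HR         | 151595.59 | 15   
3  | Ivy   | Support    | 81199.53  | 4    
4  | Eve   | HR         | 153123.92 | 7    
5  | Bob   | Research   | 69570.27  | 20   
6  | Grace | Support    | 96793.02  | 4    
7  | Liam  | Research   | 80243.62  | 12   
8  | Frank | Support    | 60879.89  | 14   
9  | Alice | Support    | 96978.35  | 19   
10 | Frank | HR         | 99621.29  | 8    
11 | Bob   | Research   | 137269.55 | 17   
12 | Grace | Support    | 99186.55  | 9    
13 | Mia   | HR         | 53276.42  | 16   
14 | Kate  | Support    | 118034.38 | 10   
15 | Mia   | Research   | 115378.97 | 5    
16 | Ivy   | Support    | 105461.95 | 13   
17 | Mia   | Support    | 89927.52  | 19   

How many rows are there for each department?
SELECT department, COUNT(*) as count
FROM employees
GROUP BY department

Result:
  HR: 5
  Research: 4
  Support: 8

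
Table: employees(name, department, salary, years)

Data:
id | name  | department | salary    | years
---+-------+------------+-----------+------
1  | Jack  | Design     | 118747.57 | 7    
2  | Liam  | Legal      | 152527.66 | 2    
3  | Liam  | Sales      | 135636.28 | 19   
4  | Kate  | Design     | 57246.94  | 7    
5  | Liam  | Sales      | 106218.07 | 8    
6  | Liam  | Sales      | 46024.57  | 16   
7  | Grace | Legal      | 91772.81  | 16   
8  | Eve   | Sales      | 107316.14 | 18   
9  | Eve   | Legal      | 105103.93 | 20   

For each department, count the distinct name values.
SELECT department, COUNT(DISTINCT name)
FROM employees
GROUP BY department

Result:
  Design: 2 distinct
  Legal: 3 distinct
  Sales: 2 distinct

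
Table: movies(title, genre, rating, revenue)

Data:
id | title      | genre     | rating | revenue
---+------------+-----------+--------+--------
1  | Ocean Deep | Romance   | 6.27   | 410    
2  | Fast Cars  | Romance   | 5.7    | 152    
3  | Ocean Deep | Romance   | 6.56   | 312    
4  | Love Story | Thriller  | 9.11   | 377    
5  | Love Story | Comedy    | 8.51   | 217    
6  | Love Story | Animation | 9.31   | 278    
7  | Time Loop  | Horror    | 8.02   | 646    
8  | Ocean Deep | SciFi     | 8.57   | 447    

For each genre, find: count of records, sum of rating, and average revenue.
SELECT genre,
       COUNT(*) as cnt,
       SUM(rating) as total_rating,
       AVG(revenue) as avg_revenue
FROM movies
GROUP BY genre

Result:
  Animation: 1 records, 9.31 total rating, 278.00 avg revenue
  Comedy: 1 records, 8.51 total rating, 217.00 avg revenue
  Horror: 1 records, 8.02 total rating, 646.00 avg revenue
  Romance: 3 records, 18.53 total rating, 291.33 avg revenue
  SciFi: 1 records, 8.57 total rating, 447.00 avg revenue
  Thriller: 1 records, 9.11 total rating, 377.00 avg revenue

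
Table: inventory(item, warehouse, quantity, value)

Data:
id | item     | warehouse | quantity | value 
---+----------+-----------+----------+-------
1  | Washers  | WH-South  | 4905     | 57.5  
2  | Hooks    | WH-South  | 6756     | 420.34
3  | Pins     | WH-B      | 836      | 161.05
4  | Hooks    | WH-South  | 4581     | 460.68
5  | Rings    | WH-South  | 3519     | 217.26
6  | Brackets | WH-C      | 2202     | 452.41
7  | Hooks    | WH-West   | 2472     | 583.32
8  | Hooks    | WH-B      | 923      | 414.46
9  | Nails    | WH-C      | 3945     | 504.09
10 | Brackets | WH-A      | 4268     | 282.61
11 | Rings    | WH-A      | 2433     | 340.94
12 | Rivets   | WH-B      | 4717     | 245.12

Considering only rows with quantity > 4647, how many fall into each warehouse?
SELECT warehouse, COUNT(*)
FROM inventory
WHERE quantity > 4647
GROUP BY warehouse

Note: WHERE filters rows before grouping.

Result:
  WH-B: 1
  WH-South: 2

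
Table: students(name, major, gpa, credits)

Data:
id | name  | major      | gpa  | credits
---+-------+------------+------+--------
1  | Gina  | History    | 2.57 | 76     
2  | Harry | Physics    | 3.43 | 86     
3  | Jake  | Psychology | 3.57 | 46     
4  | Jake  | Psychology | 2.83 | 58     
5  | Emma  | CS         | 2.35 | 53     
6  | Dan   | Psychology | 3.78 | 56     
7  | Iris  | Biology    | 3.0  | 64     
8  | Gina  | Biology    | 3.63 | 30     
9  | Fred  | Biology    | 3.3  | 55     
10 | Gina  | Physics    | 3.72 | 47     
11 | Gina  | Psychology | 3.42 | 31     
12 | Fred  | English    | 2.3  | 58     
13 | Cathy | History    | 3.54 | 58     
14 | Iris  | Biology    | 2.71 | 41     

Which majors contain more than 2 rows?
SELECT major, COUNT(*) as cnt
FROM students
GROUP BY major
HAVING COUNT(*) > 2

Result:
  Biology: 4
  Psychology: 4

Note: HAVING filters groups after aggregation, WHERE filters rows before.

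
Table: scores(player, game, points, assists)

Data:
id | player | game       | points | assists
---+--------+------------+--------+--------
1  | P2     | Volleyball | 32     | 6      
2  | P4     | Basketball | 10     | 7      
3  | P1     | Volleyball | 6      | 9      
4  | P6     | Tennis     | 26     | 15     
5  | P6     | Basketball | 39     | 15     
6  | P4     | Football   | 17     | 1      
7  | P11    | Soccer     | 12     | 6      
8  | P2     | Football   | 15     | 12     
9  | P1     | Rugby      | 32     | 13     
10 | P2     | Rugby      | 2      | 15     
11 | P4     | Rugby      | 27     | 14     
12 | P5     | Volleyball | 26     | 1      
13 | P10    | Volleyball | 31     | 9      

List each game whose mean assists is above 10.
SELECT game, AVG(assists)
FROM scores
GROUP BY game
HAVING AVG(assists) > 10

Result:
  Basketball: avg=11.00
  Rugby: avg=14.00
  Tennis: avg=15.00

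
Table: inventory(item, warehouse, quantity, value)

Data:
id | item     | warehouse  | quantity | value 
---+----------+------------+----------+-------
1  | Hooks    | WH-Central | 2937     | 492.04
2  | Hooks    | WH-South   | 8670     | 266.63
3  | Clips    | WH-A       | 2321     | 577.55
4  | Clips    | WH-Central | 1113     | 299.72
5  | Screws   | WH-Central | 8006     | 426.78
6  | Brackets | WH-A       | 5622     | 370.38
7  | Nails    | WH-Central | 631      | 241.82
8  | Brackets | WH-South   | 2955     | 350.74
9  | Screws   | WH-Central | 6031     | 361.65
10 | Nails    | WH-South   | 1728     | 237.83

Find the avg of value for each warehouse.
SELECT warehouse, AVG(value) as result
FROM inventory
GROUP BY warehouse

Result:
  WH-A: 473.97
  WH-Central: 364.40
  WH-South: 285.07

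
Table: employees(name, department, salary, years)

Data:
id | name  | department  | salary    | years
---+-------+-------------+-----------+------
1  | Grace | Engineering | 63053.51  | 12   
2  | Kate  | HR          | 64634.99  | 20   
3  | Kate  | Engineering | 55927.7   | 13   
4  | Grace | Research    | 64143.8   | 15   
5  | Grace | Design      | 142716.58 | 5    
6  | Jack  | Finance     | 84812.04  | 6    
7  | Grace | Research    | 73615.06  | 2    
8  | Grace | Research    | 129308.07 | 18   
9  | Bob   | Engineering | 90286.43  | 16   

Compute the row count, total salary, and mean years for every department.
SELECT department,
       COUNT(*) as cnt,
       SUM(salary) as total_salary,
       AVG(years) as avg_years
FROM employees
GROUP BY department

Result:
  Design: 1 records, 142716.58 total salary, 5.00 avg years
  Engineering: 3 records, 209267.64 total salary, 13.67 avg years
  Finance: 1 records, 84812.04 total salary, 6.00 avg years
  HR: 1 records, 64634.99 total salary, 20.00 avg years
  Research: 3 records, 267066.93 total salary, 11.67 avg years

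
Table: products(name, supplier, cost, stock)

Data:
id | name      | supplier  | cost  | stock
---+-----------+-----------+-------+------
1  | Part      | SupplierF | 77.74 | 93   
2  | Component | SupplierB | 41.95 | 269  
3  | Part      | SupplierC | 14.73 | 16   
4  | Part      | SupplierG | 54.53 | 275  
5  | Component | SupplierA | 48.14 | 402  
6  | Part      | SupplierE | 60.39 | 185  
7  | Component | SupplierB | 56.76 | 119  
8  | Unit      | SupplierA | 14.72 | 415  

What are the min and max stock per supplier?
SELECT supplier, MIN(stock), MAX(stock)
FROM products
GROUP BY supplier

Result:
  SupplierA: min=402, max=415
  SupplierB: min=119, max=269
  SupplierC: min=16, max=16
  SupplierE: min=185, max=185
  SupplierF: min=93, max=93
  SupplierG: min=275, max=275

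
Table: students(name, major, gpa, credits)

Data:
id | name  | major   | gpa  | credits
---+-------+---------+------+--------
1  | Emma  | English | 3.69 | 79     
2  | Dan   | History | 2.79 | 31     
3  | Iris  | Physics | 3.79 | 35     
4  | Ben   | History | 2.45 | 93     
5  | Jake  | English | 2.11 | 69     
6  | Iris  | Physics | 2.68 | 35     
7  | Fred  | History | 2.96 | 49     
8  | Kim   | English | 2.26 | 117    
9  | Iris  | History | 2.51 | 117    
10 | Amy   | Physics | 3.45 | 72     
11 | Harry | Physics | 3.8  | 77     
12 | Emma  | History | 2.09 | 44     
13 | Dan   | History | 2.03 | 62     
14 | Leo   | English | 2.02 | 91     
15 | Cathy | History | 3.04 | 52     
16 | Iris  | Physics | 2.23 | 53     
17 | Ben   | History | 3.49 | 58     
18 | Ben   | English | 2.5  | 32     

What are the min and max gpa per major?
SELECT major, MIN(gpa), MAX(gpa)
FROM students
GROUP BY major

Result:
  English: min=2.02, max=3.69
  History: min=2.03, max=3.49
  Physics: min=2.23, max=3.80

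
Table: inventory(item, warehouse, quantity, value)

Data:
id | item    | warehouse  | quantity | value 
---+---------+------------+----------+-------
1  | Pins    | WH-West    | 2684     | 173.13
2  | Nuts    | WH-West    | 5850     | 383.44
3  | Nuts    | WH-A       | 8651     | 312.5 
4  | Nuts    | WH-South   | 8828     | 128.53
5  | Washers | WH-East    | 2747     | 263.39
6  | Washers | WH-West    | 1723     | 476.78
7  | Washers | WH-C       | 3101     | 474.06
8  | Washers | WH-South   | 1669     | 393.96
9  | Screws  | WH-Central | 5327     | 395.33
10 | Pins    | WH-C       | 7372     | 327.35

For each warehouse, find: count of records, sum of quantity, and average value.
SELECT warehouse,
       COUNT(*) as cnt,
       SUM(quantity) as total_quantity,
       AVG(value) as avg_value
FROM inventory
GROUP BY warehouse

Result:
  WH-A: 1 records, 8651 total quantity, 312.50 avg value
  WH-C: 2 records, 10473 total quantity, 400.71 avg value
  WH-Central: 1 records, 5327 total quantity, 395.33 avg value
  WH-East: 1 records, 2747 total quantity, 263.39 avg value
  WH-South: 2 records, 10497 total quantity, 261.25 avg value
  WH-West: 3 records, 10257 total quantity, 344.45 avg value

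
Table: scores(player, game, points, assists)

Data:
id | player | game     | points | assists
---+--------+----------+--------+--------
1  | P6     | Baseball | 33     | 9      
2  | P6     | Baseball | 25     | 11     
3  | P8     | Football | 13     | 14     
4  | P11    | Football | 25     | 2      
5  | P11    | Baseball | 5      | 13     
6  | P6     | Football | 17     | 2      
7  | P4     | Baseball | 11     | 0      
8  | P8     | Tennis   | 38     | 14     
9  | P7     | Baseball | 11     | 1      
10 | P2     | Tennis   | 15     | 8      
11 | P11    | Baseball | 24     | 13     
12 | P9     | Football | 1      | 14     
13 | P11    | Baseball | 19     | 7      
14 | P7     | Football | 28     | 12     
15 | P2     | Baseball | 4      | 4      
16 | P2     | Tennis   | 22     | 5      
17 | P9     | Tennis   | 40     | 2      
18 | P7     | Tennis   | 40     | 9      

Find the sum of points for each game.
SELECT game, SUM(points) as result
FROM scores
GROUP BY game

Result:
  Baseball: 132
  Football: 84
  Tennis: 155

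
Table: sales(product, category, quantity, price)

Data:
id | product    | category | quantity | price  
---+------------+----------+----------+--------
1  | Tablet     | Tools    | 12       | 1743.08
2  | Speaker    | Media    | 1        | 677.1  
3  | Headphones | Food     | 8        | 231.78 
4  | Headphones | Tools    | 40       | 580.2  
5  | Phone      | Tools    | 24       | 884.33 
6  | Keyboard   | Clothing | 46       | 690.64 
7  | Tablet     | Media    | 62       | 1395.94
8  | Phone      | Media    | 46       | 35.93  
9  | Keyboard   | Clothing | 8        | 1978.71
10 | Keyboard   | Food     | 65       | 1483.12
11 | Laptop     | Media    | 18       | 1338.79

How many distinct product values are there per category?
SELECT category, COUNT(DISTINCT product)
FROM sales
GROUP BY category

Result:
  Clothing: 1 distinct
  Food: 2 distinct
  Media: 4 distinct
  Tools: 3 distinct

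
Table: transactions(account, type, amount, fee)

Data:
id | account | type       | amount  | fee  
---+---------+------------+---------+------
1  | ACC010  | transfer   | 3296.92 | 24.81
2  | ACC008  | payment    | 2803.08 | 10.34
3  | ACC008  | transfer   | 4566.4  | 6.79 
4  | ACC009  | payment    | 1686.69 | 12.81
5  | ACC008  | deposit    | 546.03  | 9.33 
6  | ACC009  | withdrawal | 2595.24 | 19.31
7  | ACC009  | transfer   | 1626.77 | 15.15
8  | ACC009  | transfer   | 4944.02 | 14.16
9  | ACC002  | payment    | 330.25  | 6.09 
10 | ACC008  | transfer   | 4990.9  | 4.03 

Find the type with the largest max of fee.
SELECT type, MAX(fee) as val
FROM transactions
GROUP BY type
ORDER BY val DESC
LIMIT 1

Result: transfer with max(fee) = 24.81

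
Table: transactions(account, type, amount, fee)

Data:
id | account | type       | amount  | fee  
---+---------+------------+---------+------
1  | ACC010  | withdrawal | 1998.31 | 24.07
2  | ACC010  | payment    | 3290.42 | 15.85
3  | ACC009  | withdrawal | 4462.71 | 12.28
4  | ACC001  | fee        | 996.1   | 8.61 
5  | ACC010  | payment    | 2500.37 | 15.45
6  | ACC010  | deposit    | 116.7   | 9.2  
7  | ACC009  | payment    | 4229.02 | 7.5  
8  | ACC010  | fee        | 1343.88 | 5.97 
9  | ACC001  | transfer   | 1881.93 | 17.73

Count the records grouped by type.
SELECT type, COUNT(*) as count
FROM transactions
GROUP BY type

Result:
  deposit: 1
  fee: 2
  payment: 3
  transfer: 1
  withdrawal: 2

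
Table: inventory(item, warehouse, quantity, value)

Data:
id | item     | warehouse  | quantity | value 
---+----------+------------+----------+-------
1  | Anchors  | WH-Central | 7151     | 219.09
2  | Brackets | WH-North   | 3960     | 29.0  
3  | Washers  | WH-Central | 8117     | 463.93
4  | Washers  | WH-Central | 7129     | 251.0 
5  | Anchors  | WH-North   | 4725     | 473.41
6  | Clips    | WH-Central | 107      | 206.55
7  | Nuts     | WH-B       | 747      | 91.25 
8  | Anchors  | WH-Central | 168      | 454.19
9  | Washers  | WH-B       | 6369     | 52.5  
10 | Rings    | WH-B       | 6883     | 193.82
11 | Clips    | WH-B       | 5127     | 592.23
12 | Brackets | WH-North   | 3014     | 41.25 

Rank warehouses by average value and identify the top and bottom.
SELECT warehouse, AVG(value)
FROM inventory
GROUP BY warehouse
ORDER BY AVG(value)

All groups:
  WH-North: 181.22
  WH-B: 232.45
  WH-Central: 318.95

Highest: WH-Central (318.95)
Lowest: WH-North (181.22)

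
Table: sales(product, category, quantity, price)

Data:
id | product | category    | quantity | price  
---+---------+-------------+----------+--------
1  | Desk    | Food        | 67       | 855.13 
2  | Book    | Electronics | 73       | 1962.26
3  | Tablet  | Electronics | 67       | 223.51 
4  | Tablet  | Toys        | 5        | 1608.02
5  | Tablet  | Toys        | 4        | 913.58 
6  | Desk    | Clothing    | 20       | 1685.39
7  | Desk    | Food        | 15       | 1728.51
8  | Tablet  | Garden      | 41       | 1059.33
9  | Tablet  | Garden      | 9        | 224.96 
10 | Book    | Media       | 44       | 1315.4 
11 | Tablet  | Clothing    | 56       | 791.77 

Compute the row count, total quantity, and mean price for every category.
SELECT category,
       COUNT(*) as cnt,
       SUM(quantity) as total_quantity,
       AVG(price) as avg_price
FROM sales
GROUP BY category

Result:
  Clothing: 2 records, 76 total quantity, 1238.58 avg price
  Electronics: 2 records, 140 total quantity, 1092.89 avg price
  Food: 2 records, 82 total quantity, 1291.82 avg price
  Garden: 2 records, 50 total quantity, 642.15 avg price
  Media: 1 records, 44 total quantity, 1315.40 avg price
  Toys: 2 records, 9 total quantity, 1260.80 avg price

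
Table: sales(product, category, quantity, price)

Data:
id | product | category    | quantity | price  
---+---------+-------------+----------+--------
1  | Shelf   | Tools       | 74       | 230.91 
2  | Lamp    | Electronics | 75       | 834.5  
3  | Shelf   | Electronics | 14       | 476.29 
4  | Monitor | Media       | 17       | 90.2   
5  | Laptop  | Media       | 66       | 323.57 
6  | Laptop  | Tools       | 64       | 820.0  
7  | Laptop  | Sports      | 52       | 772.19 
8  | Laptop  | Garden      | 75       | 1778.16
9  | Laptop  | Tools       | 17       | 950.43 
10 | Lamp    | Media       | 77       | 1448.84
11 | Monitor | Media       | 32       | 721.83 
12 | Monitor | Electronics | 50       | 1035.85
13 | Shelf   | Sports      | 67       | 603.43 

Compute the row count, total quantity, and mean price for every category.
SELECT category,
       COUNT(*) as cnt,
       SUM(quantity) as total_quantity,
       AVG(price) as avg_price
FROM sales
GROUP BY category

Result:
  Electronics: 3 records, 139 total quantity, 782.21 avg price
  Garden: 1 records, 75 total quantity, 1778.16 avg price
  Media: 4 records, 192 total quantity, 646.11 avg price
  Sports: 2 records, 119 total quantity, 687.81 avg price
  Tools: 3 records, 155 total quantity, 667.11 avg price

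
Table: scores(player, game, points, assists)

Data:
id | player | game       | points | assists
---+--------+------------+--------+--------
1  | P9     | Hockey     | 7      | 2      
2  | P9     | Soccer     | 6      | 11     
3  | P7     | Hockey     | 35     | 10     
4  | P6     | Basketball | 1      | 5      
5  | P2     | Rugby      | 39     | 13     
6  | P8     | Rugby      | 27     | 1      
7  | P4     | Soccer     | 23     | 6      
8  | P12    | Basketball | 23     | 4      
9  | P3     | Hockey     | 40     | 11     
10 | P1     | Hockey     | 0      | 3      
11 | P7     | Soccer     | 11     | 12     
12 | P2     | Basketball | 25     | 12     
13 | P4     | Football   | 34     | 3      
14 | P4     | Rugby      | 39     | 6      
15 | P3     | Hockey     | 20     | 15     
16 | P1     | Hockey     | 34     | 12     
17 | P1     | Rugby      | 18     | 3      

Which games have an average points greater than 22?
SELECT game, AVG(points)
FROM scores
GROUP BY game
HAVING AVG(points) > 22

Result:
  Football: avg=34.00
  Hockey: avg=22.67
  Rugby: avg=30.75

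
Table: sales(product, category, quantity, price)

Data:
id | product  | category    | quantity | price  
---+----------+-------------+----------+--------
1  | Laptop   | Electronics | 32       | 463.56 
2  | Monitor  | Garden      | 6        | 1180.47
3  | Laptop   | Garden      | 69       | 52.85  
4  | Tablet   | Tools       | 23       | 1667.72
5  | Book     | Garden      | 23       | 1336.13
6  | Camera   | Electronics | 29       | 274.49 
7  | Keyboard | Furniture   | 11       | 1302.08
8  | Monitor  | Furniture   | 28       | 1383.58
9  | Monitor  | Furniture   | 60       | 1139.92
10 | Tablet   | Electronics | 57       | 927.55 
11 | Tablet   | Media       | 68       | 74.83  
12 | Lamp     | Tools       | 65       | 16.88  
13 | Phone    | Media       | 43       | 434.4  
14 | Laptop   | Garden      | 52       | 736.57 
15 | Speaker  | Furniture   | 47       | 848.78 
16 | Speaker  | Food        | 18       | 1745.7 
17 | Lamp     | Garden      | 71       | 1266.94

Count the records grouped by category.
SELECT category, COUNT(*) as count
FROM sales
GROUP BY category

Result:
  Electronics: 3
  Food: 1
  Furniture: 4
  Garden: 5
  Media: 2
  Tools: 2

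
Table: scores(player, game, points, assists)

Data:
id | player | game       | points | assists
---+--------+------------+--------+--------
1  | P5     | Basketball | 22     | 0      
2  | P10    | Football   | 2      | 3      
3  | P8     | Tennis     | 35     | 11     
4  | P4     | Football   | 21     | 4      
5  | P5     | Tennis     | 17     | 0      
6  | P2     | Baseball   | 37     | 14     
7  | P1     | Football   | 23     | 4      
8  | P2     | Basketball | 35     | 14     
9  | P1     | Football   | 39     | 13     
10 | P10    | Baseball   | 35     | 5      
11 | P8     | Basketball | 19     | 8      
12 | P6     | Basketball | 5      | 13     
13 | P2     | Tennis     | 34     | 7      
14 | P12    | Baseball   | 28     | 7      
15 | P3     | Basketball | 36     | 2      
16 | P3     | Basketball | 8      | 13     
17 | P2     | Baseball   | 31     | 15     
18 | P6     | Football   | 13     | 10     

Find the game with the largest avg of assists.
SELECT game, AVG(assists) as val
FROM scores
GROUP BY game
ORDER BY val DESC
LIMIT 1

Result: Baseball with avg(assists) = 10.25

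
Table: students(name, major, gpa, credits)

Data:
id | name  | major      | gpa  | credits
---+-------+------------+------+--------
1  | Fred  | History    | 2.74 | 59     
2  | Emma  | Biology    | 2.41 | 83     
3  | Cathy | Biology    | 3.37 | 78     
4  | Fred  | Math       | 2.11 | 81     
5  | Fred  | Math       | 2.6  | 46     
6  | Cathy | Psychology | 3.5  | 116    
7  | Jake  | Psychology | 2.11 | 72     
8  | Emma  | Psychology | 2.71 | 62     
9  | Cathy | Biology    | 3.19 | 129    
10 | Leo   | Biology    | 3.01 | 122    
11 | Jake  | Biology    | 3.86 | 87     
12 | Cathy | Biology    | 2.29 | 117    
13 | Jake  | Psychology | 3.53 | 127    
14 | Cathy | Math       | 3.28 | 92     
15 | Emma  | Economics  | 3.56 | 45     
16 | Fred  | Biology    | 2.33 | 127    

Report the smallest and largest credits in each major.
SELECT major, MIN(credits), MAX(credits)
FROM students
GROUP BY major

Result:
  Biology: min=78, max=129
  Economics: min=45, max=45
  History: min=59, max=59
  Math: min=46, max=92
  Psychology: min=62, max=127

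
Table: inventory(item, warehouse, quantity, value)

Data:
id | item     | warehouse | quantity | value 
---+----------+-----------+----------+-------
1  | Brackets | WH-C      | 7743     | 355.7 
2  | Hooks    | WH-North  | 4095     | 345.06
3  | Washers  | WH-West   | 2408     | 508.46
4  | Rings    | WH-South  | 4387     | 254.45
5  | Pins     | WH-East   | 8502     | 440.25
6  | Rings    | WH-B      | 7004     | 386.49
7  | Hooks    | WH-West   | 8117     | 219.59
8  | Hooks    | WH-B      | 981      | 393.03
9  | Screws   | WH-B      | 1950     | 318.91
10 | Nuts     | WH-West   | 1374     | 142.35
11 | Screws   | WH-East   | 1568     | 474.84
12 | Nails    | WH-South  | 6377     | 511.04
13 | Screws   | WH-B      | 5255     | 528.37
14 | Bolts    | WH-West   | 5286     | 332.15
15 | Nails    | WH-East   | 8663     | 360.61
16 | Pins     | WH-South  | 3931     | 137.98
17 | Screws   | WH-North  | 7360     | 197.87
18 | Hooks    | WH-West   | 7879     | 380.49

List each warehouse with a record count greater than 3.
SELECT warehouse, COUNT(*) as cnt
FROM inventory
GROUP BY warehouse
HAVING COUNT(*) > 3

Result:
  WH-B: 4
  WH-West: 5

Note: HAVING filters groups after aggregation, WHERE filters rows before.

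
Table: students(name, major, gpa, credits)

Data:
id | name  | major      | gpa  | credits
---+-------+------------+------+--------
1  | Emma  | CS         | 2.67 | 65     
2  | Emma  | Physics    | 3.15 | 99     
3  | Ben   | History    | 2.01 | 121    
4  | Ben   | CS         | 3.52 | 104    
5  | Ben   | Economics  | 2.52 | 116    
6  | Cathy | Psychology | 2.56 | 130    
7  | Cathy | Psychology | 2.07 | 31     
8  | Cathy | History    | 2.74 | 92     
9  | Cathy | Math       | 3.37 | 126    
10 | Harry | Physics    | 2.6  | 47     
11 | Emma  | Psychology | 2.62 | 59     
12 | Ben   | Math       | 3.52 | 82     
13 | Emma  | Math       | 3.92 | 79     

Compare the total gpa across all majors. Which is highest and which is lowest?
SELECT major, SUM(gpa)
FROM students
GROUP BY major
ORDER BY SUM(gpa)

All groups:
  Economics: 2.52
  History: 4.75
  Physics: 5.75
  CS: 6.19
  Psychology: 7.25
  Math: 10.81

Highest: Math (10.81)
Lowest: Economics (2.52)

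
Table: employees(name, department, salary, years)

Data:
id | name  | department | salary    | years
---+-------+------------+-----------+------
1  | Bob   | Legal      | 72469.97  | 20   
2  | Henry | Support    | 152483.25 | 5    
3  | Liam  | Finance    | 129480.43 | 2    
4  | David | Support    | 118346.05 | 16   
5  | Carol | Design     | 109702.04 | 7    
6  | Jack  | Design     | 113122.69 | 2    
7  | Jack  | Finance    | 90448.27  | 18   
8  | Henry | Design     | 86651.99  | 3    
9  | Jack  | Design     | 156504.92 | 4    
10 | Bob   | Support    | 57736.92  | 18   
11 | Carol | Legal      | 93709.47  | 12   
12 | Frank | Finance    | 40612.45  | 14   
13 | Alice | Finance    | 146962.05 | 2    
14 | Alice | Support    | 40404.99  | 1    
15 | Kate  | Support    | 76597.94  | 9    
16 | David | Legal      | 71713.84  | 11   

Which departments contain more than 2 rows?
SELECT department, COUNT(*) as cnt
FROM employees
GROUP BY department
HAVING COUNT(*) > 2

Result:
  Design: 4
  Finance: 4
  Legal: 3
  Support: 5

Note: HAVING filters groups after aggregation, WHERE filters rows before.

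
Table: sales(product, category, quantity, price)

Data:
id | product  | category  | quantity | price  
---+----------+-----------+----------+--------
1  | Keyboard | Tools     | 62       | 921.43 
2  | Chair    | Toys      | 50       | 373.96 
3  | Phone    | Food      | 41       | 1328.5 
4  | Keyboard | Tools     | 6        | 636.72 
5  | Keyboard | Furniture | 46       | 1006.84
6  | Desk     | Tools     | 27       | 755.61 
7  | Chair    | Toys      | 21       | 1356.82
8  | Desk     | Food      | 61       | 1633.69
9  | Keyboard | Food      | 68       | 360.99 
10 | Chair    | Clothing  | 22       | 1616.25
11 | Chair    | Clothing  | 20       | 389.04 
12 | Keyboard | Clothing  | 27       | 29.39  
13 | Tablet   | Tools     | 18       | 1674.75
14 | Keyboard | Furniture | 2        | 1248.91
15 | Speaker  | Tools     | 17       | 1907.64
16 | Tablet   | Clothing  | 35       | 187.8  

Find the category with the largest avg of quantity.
SELECT category, AVG(quantity) as val
FROM sales
GROUP BY category
ORDER BY val DESC
LIMIT 1

Result: Food with avg(quantity) = 56.67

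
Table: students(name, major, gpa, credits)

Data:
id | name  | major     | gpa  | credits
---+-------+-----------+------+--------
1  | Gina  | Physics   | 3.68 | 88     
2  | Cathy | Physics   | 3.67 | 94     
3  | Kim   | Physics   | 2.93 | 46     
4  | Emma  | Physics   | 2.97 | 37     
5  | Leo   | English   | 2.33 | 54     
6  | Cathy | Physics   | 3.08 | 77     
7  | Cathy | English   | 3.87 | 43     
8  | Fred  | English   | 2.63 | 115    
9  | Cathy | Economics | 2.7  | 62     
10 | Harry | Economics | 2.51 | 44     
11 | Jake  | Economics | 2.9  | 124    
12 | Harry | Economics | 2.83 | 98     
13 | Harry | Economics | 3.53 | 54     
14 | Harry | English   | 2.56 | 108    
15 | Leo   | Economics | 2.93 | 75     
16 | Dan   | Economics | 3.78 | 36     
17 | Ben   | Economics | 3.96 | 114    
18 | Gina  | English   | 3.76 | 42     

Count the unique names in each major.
SELECT major, COUNT(DISTINCT name)
FROM students
GROUP BY major

Result:
  Economics: 6 distinct
  English: 5 distinct
  Physics: 4 distinct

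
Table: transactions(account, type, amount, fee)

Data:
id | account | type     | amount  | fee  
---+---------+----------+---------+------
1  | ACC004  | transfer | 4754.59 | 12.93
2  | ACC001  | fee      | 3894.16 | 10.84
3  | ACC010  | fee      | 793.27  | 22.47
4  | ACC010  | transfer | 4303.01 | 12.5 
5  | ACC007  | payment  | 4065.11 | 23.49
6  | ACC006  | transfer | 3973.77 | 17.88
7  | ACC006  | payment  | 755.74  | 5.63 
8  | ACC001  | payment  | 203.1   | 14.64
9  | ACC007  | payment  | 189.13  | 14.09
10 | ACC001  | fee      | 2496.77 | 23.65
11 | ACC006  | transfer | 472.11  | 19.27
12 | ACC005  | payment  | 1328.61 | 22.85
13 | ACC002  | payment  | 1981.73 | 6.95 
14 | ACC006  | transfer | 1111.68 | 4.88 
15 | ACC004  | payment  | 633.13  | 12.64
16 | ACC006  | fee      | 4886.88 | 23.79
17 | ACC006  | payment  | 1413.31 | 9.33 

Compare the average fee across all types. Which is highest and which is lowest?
SELECT type, AVG(fee)
FROM transactions
GROUP BY type
ORDER BY AVG(fee)

All groups:
  transfer: 13.49
  payment: 13.70
  fee: 20.19

Highest: fee (20.19)
Lowest: transfer (13.49)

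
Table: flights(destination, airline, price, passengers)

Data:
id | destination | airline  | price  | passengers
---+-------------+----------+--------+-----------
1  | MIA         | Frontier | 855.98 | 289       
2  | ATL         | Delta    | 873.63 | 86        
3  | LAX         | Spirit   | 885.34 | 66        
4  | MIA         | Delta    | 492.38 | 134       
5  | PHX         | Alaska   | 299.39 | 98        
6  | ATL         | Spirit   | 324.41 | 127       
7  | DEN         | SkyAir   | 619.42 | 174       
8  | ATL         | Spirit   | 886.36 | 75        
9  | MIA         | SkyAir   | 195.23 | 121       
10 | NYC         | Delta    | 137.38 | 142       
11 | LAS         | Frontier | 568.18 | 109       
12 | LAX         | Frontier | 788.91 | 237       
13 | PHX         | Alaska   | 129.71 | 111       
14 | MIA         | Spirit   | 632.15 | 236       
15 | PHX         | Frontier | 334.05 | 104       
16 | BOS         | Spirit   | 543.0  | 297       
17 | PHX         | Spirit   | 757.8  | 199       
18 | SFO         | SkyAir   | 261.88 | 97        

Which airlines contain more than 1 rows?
SELECT airline, COUNT(*) as cnt
FROM flights
GROUP BY airline
HAVING COUNT(*) > 1

Result:
  Alaska: 2
  Delta: 3
  Frontier: 4
  SkyAir: 3
  Spirit: 6

Note: HAVING filters groups after aggregation, WHERE filters rows before.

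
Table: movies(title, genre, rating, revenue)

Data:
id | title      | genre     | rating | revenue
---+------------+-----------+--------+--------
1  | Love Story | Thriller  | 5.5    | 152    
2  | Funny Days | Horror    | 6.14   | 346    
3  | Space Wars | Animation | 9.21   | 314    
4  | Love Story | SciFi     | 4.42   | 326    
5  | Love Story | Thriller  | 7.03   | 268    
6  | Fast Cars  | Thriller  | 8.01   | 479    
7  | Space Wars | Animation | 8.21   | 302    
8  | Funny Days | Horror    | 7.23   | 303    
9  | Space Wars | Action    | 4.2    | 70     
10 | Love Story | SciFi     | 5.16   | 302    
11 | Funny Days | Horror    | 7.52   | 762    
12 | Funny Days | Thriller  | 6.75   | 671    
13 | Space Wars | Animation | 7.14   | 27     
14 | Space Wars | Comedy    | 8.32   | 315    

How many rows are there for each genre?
SELECT genre, COUNT(*) as count
FROM movies
GROUP BY genre

Result:
  Action: 1
  Animation: 3
  Comedy: 1
  Horror: 3
  SciFi: 2
  Thriller: 4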